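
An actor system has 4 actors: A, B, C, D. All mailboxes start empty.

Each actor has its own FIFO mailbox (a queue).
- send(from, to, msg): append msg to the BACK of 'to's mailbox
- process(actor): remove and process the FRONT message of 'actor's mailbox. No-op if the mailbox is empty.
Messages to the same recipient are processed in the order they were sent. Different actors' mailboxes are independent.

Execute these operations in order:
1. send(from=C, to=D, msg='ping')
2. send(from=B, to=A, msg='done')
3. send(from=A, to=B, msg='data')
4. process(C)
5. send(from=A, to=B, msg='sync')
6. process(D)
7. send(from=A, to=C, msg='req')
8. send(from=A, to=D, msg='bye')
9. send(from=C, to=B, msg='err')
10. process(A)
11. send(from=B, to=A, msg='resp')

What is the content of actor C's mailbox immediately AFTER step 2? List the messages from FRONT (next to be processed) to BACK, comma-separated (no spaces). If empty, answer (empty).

After 1 (send(from=C, to=D, msg='ping')): A:[] B:[] C:[] D:[ping]
After 2 (send(from=B, to=A, msg='done')): A:[done] B:[] C:[] D:[ping]

(empty)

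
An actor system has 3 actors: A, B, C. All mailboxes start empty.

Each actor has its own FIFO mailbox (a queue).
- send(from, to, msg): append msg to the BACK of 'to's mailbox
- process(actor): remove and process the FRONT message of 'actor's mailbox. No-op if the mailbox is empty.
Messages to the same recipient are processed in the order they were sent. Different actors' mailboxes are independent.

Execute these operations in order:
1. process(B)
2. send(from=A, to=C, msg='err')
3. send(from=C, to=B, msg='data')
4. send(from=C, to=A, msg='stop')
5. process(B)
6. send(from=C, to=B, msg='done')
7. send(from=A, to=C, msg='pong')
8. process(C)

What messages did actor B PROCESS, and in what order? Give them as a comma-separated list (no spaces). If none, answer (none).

After 1 (process(B)): A:[] B:[] C:[]
After 2 (send(from=A, to=C, msg='err')): A:[] B:[] C:[err]
After 3 (send(from=C, to=B, msg='data')): A:[] B:[data] C:[err]
After 4 (send(from=C, to=A, msg='stop')): A:[stop] B:[data] C:[err]
After 5 (process(B)): A:[stop] B:[] C:[err]
After 6 (send(from=C, to=B, msg='done')): A:[stop] B:[done] C:[err]
After 7 (send(from=A, to=C, msg='pong')): A:[stop] B:[done] C:[err,pong]
After 8 (process(C)): A:[stop] B:[done] C:[pong]

Answer: data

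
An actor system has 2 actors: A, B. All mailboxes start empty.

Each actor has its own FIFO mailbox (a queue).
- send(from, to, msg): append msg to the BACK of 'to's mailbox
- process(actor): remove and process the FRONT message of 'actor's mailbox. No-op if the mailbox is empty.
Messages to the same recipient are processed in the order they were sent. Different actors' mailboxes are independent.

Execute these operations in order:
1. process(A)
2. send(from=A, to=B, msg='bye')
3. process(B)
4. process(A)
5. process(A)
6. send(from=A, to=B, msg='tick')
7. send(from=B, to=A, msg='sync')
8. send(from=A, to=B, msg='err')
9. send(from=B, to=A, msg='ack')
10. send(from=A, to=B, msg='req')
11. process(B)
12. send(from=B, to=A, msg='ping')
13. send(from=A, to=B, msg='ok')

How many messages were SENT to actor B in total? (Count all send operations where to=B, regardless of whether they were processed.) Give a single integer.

After 1 (process(A)): A:[] B:[]
After 2 (send(from=A, to=B, msg='bye')): A:[] B:[bye]
After 3 (process(B)): A:[] B:[]
After 4 (process(A)): A:[] B:[]
After 5 (process(A)): A:[] B:[]
After 6 (send(from=A, to=B, msg='tick')): A:[] B:[tick]
After 7 (send(from=B, to=A, msg='sync')): A:[sync] B:[tick]
After 8 (send(from=A, to=B, msg='err')): A:[sync] B:[tick,err]
After 9 (send(from=B, to=A, msg='ack')): A:[sync,ack] B:[tick,err]
After 10 (send(from=A, to=B, msg='req')): A:[sync,ack] B:[tick,err,req]
After 11 (process(B)): A:[sync,ack] B:[err,req]
After 12 (send(from=B, to=A, msg='ping')): A:[sync,ack,ping] B:[err,req]
After 13 (send(from=A, to=B, msg='ok')): A:[sync,ack,ping] B:[err,req,ok]

Answer: 5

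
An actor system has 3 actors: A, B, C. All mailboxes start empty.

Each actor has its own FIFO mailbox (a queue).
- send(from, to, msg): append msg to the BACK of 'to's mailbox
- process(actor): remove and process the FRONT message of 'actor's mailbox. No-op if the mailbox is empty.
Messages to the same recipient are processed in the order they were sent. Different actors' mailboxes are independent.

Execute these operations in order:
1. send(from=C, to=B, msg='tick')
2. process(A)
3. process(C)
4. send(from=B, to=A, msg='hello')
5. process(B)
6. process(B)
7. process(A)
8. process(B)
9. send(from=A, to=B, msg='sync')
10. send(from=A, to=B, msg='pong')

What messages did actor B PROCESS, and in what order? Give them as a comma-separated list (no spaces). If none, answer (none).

Answer: tick

Derivation:
After 1 (send(from=C, to=B, msg='tick')): A:[] B:[tick] C:[]
After 2 (process(A)): A:[] B:[tick] C:[]
After 3 (process(C)): A:[] B:[tick] C:[]
After 4 (send(from=B, to=A, msg='hello')): A:[hello] B:[tick] C:[]
After 5 (process(B)): A:[hello] B:[] C:[]
After 6 (process(B)): A:[hello] B:[] C:[]
After 7 (process(A)): A:[] B:[] C:[]
After 8 (process(B)): A:[] B:[] C:[]
After 9 (send(from=A, to=B, msg='sync')): A:[] B:[sync] C:[]
After 10 (send(from=A, to=B, msg='pong')): A:[] B:[sync,pong] C:[]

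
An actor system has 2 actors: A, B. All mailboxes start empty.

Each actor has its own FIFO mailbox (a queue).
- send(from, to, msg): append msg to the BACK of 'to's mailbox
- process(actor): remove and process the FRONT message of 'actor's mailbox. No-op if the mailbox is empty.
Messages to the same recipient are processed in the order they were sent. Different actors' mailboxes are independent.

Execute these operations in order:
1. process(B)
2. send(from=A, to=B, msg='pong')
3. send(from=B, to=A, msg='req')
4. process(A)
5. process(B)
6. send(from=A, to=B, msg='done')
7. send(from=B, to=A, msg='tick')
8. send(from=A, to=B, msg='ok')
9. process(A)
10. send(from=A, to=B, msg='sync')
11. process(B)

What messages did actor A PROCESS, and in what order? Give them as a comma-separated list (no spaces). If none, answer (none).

After 1 (process(B)): A:[] B:[]
After 2 (send(from=A, to=B, msg='pong')): A:[] B:[pong]
After 3 (send(from=B, to=A, msg='req')): A:[req] B:[pong]
After 4 (process(A)): A:[] B:[pong]
After 5 (process(B)): A:[] B:[]
After 6 (send(from=A, to=B, msg='done')): A:[] B:[done]
After 7 (send(from=B, to=A, msg='tick')): A:[tick] B:[done]
After 8 (send(from=A, to=B, msg='ok')): A:[tick] B:[done,ok]
After 9 (process(A)): A:[] B:[done,ok]
After 10 (send(from=A, to=B, msg='sync')): A:[] B:[done,ok,sync]
After 11 (process(B)): A:[] B:[ok,sync]

Answer: req,tick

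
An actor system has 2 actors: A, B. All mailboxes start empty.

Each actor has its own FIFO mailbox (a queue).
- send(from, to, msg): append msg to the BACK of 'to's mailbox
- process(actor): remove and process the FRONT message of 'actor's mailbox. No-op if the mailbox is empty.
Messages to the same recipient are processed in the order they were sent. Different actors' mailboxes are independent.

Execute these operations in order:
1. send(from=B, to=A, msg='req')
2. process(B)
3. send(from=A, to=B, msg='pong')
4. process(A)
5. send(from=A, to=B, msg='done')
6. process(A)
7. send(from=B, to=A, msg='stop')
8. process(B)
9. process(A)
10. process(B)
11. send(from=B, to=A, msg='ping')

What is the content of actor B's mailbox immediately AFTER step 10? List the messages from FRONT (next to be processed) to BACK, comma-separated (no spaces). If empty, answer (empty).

After 1 (send(from=B, to=A, msg='req')): A:[req] B:[]
After 2 (process(B)): A:[req] B:[]
After 3 (send(from=A, to=B, msg='pong')): A:[req] B:[pong]
After 4 (process(A)): A:[] B:[pong]
After 5 (send(from=A, to=B, msg='done')): A:[] B:[pong,done]
After 6 (process(A)): A:[] B:[pong,done]
After 7 (send(from=B, to=A, msg='stop')): A:[stop] B:[pong,done]
After 8 (process(B)): A:[stop] B:[done]
After 9 (process(A)): A:[] B:[done]
After 10 (process(B)): A:[] B:[]

(empty)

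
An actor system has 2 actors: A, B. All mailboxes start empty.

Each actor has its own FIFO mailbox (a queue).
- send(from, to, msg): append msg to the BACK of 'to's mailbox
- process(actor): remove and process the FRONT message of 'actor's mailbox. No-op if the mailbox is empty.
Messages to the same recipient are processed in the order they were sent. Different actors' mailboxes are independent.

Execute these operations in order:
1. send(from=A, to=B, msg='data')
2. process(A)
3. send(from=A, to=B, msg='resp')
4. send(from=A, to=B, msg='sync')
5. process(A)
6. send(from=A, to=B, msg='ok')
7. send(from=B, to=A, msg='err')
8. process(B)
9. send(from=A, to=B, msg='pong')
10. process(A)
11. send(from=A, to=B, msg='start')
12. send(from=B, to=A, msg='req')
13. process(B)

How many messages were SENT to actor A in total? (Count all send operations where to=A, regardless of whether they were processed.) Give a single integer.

Answer: 2

Derivation:
After 1 (send(from=A, to=B, msg='data')): A:[] B:[data]
After 2 (process(A)): A:[] B:[data]
After 3 (send(from=A, to=B, msg='resp')): A:[] B:[data,resp]
After 4 (send(from=A, to=B, msg='sync')): A:[] B:[data,resp,sync]
After 5 (process(A)): A:[] B:[data,resp,sync]
After 6 (send(from=A, to=B, msg='ok')): A:[] B:[data,resp,sync,ok]
After 7 (send(from=B, to=A, msg='err')): A:[err] B:[data,resp,sync,ok]
After 8 (process(B)): A:[err] B:[resp,sync,ok]
After 9 (send(from=A, to=B, msg='pong')): A:[err] B:[resp,sync,ok,pong]
After 10 (process(A)): A:[] B:[resp,sync,ok,pong]
After 11 (send(from=A, to=B, msg='start')): A:[] B:[resp,sync,ok,pong,start]
After 12 (send(from=B, to=A, msg='req')): A:[req] B:[resp,sync,ok,pong,start]
After 13 (process(B)): A:[req] B:[sync,ok,pong,start]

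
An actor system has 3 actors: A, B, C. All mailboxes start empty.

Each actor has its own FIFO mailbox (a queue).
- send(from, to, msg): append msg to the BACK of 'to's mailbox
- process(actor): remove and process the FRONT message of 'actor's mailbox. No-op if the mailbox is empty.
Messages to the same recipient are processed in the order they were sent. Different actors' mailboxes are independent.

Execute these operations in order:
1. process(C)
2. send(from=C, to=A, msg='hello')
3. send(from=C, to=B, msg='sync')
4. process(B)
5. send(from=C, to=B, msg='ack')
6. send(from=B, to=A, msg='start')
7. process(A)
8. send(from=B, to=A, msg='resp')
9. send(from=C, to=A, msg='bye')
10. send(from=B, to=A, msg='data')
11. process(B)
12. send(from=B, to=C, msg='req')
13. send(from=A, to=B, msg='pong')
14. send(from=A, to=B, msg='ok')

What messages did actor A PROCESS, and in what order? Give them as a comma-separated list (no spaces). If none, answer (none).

After 1 (process(C)): A:[] B:[] C:[]
After 2 (send(from=C, to=A, msg='hello')): A:[hello] B:[] C:[]
After 3 (send(from=C, to=B, msg='sync')): A:[hello] B:[sync] C:[]
After 4 (process(B)): A:[hello] B:[] C:[]
After 5 (send(from=C, to=B, msg='ack')): A:[hello] B:[ack] C:[]
After 6 (send(from=B, to=A, msg='start')): A:[hello,start] B:[ack] C:[]
After 7 (process(A)): A:[start] B:[ack] C:[]
After 8 (send(from=B, to=A, msg='resp')): A:[start,resp] B:[ack] C:[]
After 9 (send(from=C, to=A, msg='bye')): A:[start,resp,bye] B:[ack] C:[]
After 10 (send(from=B, to=A, msg='data')): A:[start,resp,bye,data] B:[ack] C:[]
After 11 (process(B)): A:[start,resp,bye,data] B:[] C:[]
After 12 (send(from=B, to=C, msg='req')): A:[start,resp,bye,data] B:[] C:[req]
After 13 (send(from=A, to=B, msg='pong')): A:[start,resp,bye,data] B:[pong] C:[req]
After 14 (send(from=A, to=B, msg='ok')): A:[start,resp,bye,data] B:[pong,ok] C:[req]

Answer: hello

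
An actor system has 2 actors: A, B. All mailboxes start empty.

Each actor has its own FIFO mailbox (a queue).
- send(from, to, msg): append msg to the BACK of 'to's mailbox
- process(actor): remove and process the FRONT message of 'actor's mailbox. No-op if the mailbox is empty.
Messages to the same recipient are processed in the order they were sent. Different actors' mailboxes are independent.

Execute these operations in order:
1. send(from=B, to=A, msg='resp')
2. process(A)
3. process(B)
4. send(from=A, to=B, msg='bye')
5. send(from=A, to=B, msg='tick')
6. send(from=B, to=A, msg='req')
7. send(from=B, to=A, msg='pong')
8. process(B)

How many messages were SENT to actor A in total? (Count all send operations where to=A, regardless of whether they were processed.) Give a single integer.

After 1 (send(from=B, to=A, msg='resp')): A:[resp] B:[]
After 2 (process(A)): A:[] B:[]
After 3 (process(B)): A:[] B:[]
After 4 (send(from=A, to=B, msg='bye')): A:[] B:[bye]
After 5 (send(from=A, to=B, msg='tick')): A:[] B:[bye,tick]
After 6 (send(from=B, to=A, msg='req')): A:[req] B:[bye,tick]
After 7 (send(from=B, to=A, msg='pong')): A:[req,pong] B:[bye,tick]
After 8 (process(B)): A:[req,pong] B:[tick]

Answer: 3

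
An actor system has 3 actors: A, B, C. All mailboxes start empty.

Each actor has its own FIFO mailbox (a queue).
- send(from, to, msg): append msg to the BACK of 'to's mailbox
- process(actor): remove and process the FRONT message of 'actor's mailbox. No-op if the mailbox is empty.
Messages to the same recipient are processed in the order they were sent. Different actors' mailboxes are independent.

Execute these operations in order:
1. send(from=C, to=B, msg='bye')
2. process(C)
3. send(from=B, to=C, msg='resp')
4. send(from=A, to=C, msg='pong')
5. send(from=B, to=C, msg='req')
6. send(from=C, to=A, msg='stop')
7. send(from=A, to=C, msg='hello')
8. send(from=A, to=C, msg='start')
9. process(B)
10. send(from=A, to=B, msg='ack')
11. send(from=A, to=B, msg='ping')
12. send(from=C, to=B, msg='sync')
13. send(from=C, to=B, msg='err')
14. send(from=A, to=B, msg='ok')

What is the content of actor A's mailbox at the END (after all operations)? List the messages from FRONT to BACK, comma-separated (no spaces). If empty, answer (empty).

After 1 (send(from=C, to=B, msg='bye')): A:[] B:[bye] C:[]
After 2 (process(C)): A:[] B:[bye] C:[]
After 3 (send(from=B, to=C, msg='resp')): A:[] B:[bye] C:[resp]
After 4 (send(from=A, to=C, msg='pong')): A:[] B:[bye] C:[resp,pong]
After 5 (send(from=B, to=C, msg='req')): A:[] B:[bye] C:[resp,pong,req]
After 6 (send(from=C, to=A, msg='stop')): A:[stop] B:[bye] C:[resp,pong,req]
After 7 (send(from=A, to=C, msg='hello')): A:[stop] B:[bye] C:[resp,pong,req,hello]
After 8 (send(from=A, to=C, msg='start')): A:[stop] B:[bye] C:[resp,pong,req,hello,start]
After 9 (process(B)): A:[stop] B:[] C:[resp,pong,req,hello,start]
After 10 (send(from=A, to=B, msg='ack')): A:[stop] B:[ack] C:[resp,pong,req,hello,start]
After 11 (send(from=A, to=B, msg='ping')): A:[stop] B:[ack,ping] C:[resp,pong,req,hello,start]
After 12 (send(from=C, to=B, msg='sync')): A:[stop] B:[ack,ping,sync] C:[resp,pong,req,hello,start]
After 13 (send(from=C, to=B, msg='err')): A:[stop] B:[ack,ping,sync,err] C:[resp,pong,req,hello,start]
After 14 (send(from=A, to=B, msg='ok')): A:[stop] B:[ack,ping,sync,err,ok] C:[resp,pong,req,hello,start]

Answer: stop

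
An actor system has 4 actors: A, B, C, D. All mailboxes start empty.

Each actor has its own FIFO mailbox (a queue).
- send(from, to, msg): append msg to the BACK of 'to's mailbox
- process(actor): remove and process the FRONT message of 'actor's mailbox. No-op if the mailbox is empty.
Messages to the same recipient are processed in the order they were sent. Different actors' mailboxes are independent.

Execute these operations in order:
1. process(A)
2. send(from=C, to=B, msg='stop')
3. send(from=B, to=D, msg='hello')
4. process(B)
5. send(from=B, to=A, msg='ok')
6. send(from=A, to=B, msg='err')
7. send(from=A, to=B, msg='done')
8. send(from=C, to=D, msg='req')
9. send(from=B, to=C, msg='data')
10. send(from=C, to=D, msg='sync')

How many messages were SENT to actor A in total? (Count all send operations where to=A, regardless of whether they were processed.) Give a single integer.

After 1 (process(A)): A:[] B:[] C:[] D:[]
After 2 (send(from=C, to=B, msg='stop')): A:[] B:[stop] C:[] D:[]
After 3 (send(from=B, to=D, msg='hello')): A:[] B:[stop] C:[] D:[hello]
After 4 (process(B)): A:[] B:[] C:[] D:[hello]
After 5 (send(from=B, to=A, msg='ok')): A:[ok] B:[] C:[] D:[hello]
After 6 (send(from=A, to=B, msg='err')): A:[ok] B:[err] C:[] D:[hello]
After 7 (send(from=A, to=B, msg='done')): A:[ok] B:[err,done] C:[] D:[hello]
After 8 (send(from=C, to=D, msg='req')): A:[ok] B:[err,done] C:[] D:[hello,req]
After 9 (send(from=B, to=C, msg='data')): A:[ok] B:[err,done] C:[data] D:[hello,req]
After 10 (send(from=C, to=D, msg='sync')): A:[ok] B:[err,done] C:[data] D:[hello,req,sync]

Answer: 1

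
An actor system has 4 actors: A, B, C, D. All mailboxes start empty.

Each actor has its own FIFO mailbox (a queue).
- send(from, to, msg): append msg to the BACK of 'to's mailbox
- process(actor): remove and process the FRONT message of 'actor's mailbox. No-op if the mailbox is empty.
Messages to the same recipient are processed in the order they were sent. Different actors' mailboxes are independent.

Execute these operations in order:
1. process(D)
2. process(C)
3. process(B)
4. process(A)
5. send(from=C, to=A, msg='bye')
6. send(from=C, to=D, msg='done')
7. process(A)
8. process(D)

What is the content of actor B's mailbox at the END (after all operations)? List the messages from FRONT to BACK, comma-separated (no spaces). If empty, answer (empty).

Answer: (empty)

Derivation:
After 1 (process(D)): A:[] B:[] C:[] D:[]
After 2 (process(C)): A:[] B:[] C:[] D:[]
After 3 (process(B)): A:[] B:[] C:[] D:[]
After 4 (process(A)): A:[] B:[] C:[] D:[]
After 5 (send(from=C, to=A, msg='bye')): A:[bye] B:[] C:[] D:[]
After 6 (send(from=C, to=D, msg='done')): A:[bye] B:[] C:[] D:[done]
After 7 (process(A)): A:[] B:[] C:[] D:[done]
After 8 (process(D)): A:[] B:[] C:[] D:[]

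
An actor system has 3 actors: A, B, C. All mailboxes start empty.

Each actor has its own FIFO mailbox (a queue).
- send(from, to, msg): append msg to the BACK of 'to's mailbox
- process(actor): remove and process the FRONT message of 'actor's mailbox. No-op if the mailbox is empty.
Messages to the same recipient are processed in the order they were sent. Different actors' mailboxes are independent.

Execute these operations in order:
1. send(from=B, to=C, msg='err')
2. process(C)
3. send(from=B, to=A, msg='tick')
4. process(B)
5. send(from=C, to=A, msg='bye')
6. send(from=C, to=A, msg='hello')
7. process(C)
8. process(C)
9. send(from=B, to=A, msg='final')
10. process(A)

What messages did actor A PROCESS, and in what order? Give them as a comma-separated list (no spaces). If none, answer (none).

Answer: tick

Derivation:
After 1 (send(from=B, to=C, msg='err')): A:[] B:[] C:[err]
After 2 (process(C)): A:[] B:[] C:[]
After 3 (send(from=B, to=A, msg='tick')): A:[tick] B:[] C:[]
After 4 (process(B)): A:[tick] B:[] C:[]
After 5 (send(from=C, to=A, msg='bye')): A:[tick,bye] B:[] C:[]
After 6 (send(from=C, to=A, msg='hello')): A:[tick,bye,hello] B:[] C:[]
After 7 (process(C)): A:[tick,bye,hello] B:[] C:[]
After 8 (process(C)): A:[tick,bye,hello] B:[] C:[]
After 9 (send(from=B, to=A, msg='final')): A:[tick,bye,hello,final] B:[] C:[]
After 10 (process(A)): A:[bye,hello,final] B:[] C:[]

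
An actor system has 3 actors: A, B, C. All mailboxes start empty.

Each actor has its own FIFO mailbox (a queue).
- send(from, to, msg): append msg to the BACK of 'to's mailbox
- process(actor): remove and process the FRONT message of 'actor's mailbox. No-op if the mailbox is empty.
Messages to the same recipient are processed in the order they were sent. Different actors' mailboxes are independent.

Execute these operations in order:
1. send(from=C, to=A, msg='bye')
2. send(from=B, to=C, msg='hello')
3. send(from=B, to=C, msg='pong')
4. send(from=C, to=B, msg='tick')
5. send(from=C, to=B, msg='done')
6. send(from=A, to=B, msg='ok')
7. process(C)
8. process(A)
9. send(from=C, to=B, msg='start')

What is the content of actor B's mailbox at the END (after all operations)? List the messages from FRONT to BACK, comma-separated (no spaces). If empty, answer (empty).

Answer: tick,done,ok,start

Derivation:
After 1 (send(from=C, to=A, msg='bye')): A:[bye] B:[] C:[]
After 2 (send(from=B, to=C, msg='hello')): A:[bye] B:[] C:[hello]
After 3 (send(from=B, to=C, msg='pong')): A:[bye] B:[] C:[hello,pong]
After 4 (send(from=C, to=B, msg='tick')): A:[bye] B:[tick] C:[hello,pong]
After 5 (send(from=C, to=B, msg='done')): A:[bye] B:[tick,done] C:[hello,pong]
After 6 (send(from=A, to=B, msg='ok')): A:[bye] B:[tick,done,ok] C:[hello,pong]
After 7 (process(C)): A:[bye] B:[tick,done,ok] C:[pong]
After 8 (process(A)): A:[] B:[tick,done,ok] C:[pong]
After 9 (send(from=C, to=B, msg='start')): A:[] B:[tick,done,ok,start] C:[pong]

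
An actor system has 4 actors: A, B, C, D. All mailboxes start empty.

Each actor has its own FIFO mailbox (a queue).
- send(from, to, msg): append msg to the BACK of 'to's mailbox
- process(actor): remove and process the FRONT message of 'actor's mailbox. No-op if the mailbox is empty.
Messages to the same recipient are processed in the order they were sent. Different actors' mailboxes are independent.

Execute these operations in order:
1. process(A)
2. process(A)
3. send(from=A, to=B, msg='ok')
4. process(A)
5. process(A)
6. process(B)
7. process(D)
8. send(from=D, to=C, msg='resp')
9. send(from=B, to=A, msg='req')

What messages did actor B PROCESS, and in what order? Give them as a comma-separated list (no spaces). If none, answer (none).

Answer: ok

Derivation:
After 1 (process(A)): A:[] B:[] C:[] D:[]
After 2 (process(A)): A:[] B:[] C:[] D:[]
After 3 (send(from=A, to=B, msg='ok')): A:[] B:[ok] C:[] D:[]
After 4 (process(A)): A:[] B:[ok] C:[] D:[]
After 5 (process(A)): A:[] B:[ok] C:[] D:[]
After 6 (process(B)): A:[] B:[] C:[] D:[]
After 7 (process(D)): A:[] B:[] C:[] D:[]
After 8 (send(from=D, to=C, msg='resp')): A:[] B:[] C:[resp] D:[]
After 9 (send(from=B, to=A, msg='req')): A:[req] B:[] C:[resp] D:[]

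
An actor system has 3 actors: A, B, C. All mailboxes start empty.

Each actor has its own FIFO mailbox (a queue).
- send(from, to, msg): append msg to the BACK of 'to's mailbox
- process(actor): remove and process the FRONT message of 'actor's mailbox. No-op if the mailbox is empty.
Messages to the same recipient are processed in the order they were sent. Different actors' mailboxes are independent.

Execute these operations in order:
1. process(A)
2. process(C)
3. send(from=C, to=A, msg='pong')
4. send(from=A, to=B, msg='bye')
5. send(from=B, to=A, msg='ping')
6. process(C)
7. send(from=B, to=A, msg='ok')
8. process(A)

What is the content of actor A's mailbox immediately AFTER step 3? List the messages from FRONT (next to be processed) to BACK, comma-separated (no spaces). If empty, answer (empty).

After 1 (process(A)): A:[] B:[] C:[]
After 2 (process(C)): A:[] B:[] C:[]
After 3 (send(from=C, to=A, msg='pong')): A:[pong] B:[] C:[]

pong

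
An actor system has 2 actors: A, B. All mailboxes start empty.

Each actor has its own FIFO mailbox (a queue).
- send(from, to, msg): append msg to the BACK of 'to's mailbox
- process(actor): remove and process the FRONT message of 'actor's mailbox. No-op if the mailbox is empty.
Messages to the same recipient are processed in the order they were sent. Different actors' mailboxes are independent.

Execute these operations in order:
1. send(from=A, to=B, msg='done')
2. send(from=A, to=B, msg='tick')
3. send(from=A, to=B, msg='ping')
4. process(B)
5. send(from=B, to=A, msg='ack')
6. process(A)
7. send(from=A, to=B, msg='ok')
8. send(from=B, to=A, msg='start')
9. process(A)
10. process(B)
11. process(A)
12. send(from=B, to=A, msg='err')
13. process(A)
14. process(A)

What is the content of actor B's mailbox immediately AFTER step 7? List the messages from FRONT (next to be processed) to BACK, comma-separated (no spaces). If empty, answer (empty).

After 1 (send(from=A, to=B, msg='done')): A:[] B:[done]
After 2 (send(from=A, to=B, msg='tick')): A:[] B:[done,tick]
After 3 (send(from=A, to=B, msg='ping')): A:[] B:[done,tick,ping]
After 4 (process(B)): A:[] B:[tick,ping]
After 5 (send(from=B, to=A, msg='ack')): A:[ack] B:[tick,ping]
After 6 (process(A)): A:[] B:[tick,ping]
After 7 (send(from=A, to=B, msg='ok')): A:[] B:[tick,ping,ok]

tick,ping,ok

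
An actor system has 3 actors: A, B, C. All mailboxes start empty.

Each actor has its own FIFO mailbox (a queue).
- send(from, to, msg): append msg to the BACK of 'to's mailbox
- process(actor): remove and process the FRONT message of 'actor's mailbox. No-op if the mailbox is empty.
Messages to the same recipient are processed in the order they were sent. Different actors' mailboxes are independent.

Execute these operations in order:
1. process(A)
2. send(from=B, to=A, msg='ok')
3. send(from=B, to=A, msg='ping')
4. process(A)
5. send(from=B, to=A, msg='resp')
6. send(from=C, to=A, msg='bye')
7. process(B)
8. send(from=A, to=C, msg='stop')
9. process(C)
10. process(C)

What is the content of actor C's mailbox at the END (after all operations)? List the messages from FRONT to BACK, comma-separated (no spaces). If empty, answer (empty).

Answer: (empty)

Derivation:
After 1 (process(A)): A:[] B:[] C:[]
After 2 (send(from=B, to=A, msg='ok')): A:[ok] B:[] C:[]
After 3 (send(from=B, to=A, msg='ping')): A:[ok,ping] B:[] C:[]
After 4 (process(A)): A:[ping] B:[] C:[]
After 5 (send(from=B, to=A, msg='resp')): A:[ping,resp] B:[] C:[]
After 6 (send(from=C, to=A, msg='bye')): A:[ping,resp,bye] B:[] C:[]
After 7 (process(B)): A:[ping,resp,bye] B:[] C:[]
After 8 (send(from=A, to=C, msg='stop')): A:[ping,resp,bye] B:[] C:[stop]
After 9 (process(C)): A:[ping,resp,bye] B:[] C:[]
After 10 (process(C)): A:[ping,resp,bye] B:[] C:[]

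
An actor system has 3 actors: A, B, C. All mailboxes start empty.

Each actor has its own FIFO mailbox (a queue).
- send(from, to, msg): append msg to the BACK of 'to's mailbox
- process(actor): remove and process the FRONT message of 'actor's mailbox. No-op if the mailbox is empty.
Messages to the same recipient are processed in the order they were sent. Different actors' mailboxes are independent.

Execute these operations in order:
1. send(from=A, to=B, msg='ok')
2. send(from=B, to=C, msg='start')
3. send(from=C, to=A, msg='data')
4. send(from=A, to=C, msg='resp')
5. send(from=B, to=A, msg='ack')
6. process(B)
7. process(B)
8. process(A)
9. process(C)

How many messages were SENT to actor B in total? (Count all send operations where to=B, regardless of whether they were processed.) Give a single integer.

Answer: 1

Derivation:
After 1 (send(from=A, to=B, msg='ok')): A:[] B:[ok] C:[]
After 2 (send(from=B, to=C, msg='start')): A:[] B:[ok] C:[start]
After 3 (send(from=C, to=A, msg='data')): A:[data] B:[ok] C:[start]
After 4 (send(from=A, to=C, msg='resp')): A:[data] B:[ok] C:[start,resp]
After 5 (send(from=B, to=A, msg='ack')): A:[data,ack] B:[ok] C:[start,resp]
After 6 (process(B)): A:[data,ack] B:[] C:[start,resp]
After 7 (process(B)): A:[data,ack] B:[] C:[start,resp]
After 8 (process(A)): A:[ack] B:[] C:[start,resp]
After 9 (process(C)): A:[ack] B:[] C:[resp]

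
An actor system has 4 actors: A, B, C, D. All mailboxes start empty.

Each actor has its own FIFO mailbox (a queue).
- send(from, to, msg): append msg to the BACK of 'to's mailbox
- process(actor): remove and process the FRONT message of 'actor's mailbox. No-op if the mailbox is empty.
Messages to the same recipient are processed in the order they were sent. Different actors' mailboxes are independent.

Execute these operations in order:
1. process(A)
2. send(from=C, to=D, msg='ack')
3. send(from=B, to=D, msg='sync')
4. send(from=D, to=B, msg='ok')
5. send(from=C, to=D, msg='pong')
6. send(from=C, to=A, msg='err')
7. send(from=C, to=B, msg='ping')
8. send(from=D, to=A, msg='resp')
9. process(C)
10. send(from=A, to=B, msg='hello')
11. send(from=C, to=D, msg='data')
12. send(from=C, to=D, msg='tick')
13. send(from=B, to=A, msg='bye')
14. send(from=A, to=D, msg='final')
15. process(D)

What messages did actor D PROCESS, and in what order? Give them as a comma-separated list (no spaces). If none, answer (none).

After 1 (process(A)): A:[] B:[] C:[] D:[]
After 2 (send(from=C, to=D, msg='ack')): A:[] B:[] C:[] D:[ack]
After 3 (send(from=B, to=D, msg='sync')): A:[] B:[] C:[] D:[ack,sync]
After 4 (send(from=D, to=B, msg='ok')): A:[] B:[ok] C:[] D:[ack,sync]
After 5 (send(from=C, to=D, msg='pong')): A:[] B:[ok] C:[] D:[ack,sync,pong]
After 6 (send(from=C, to=A, msg='err')): A:[err] B:[ok] C:[] D:[ack,sync,pong]
After 7 (send(from=C, to=B, msg='ping')): A:[err] B:[ok,ping] C:[] D:[ack,sync,pong]
After 8 (send(from=D, to=A, msg='resp')): A:[err,resp] B:[ok,ping] C:[] D:[ack,sync,pong]
After 9 (process(C)): A:[err,resp] B:[ok,ping] C:[] D:[ack,sync,pong]
After 10 (send(from=A, to=B, msg='hello')): A:[err,resp] B:[ok,ping,hello] C:[] D:[ack,sync,pong]
After 11 (send(from=C, to=D, msg='data')): A:[err,resp] B:[ok,ping,hello] C:[] D:[ack,sync,pong,data]
After 12 (send(from=C, to=D, msg='tick')): A:[err,resp] B:[ok,ping,hello] C:[] D:[ack,sync,pong,data,tick]
After 13 (send(from=B, to=A, msg='bye')): A:[err,resp,bye] B:[ok,ping,hello] C:[] D:[ack,sync,pong,data,tick]
After 14 (send(from=A, to=D, msg='final')): A:[err,resp,bye] B:[ok,ping,hello] C:[] D:[ack,sync,pong,data,tick,final]
After 15 (process(D)): A:[err,resp,bye] B:[ok,ping,hello] C:[] D:[sync,pong,data,tick,final]

Answer: ack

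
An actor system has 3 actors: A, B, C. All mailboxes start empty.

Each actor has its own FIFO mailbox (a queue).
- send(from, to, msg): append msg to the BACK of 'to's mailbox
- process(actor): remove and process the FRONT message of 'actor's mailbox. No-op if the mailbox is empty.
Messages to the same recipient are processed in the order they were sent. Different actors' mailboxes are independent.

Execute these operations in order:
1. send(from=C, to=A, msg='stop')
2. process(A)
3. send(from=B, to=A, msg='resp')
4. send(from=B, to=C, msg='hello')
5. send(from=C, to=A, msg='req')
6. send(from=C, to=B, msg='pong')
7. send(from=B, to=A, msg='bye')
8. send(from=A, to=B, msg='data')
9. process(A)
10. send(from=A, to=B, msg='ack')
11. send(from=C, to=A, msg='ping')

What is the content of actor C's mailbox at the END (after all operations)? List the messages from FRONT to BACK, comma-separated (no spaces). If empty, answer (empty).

After 1 (send(from=C, to=A, msg='stop')): A:[stop] B:[] C:[]
After 2 (process(A)): A:[] B:[] C:[]
After 3 (send(from=B, to=A, msg='resp')): A:[resp] B:[] C:[]
After 4 (send(from=B, to=C, msg='hello')): A:[resp] B:[] C:[hello]
After 5 (send(from=C, to=A, msg='req')): A:[resp,req] B:[] C:[hello]
After 6 (send(from=C, to=B, msg='pong')): A:[resp,req] B:[pong] C:[hello]
After 7 (send(from=B, to=A, msg='bye')): A:[resp,req,bye] B:[pong] C:[hello]
After 8 (send(from=A, to=B, msg='data')): A:[resp,req,bye] B:[pong,data] C:[hello]
After 9 (process(A)): A:[req,bye] B:[pong,data] C:[hello]
After 10 (send(from=A, to=B, msg='ack')): A:[req,bye] B:[pong,data,ack] C:[hello]
After 11 (send(from=C, to=A, msg='ping')): A:[req,bye,ping] B:[pong,data,ack] C:[hello]

Answer: hello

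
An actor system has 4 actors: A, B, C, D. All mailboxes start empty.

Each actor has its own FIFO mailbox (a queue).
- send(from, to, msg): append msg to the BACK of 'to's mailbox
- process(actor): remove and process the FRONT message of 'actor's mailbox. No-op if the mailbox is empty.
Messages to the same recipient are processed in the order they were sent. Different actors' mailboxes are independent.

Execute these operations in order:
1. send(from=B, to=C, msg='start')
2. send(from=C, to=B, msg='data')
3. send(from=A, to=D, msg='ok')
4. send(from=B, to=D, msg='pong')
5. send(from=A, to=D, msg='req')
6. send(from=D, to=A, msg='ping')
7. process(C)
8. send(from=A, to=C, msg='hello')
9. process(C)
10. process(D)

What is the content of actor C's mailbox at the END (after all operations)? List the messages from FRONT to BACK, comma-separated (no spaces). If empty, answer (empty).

Answer: (empty)

Derivation:
After 1 (send(from=B, to=C, msg='start')): A:[] B:[] C:[start] D:[]
After 2 (send(from=C, to=B, msg='data')): A:[] B:[data] C:[start] D:[]
After 3 (send(from=A, to=D, msg='ok')): A:[] B:[data] C:[start] D:[ok]
After 4 (send(from=B, to=D, msg='pong')): A:[] B:[data] C:[start] D:[ok,pong]
After 5 (send(from=A, to=D, msg='req')): A:[] B:[data] C:[start] D:[ok,pong,req]
After 6 (send(from=D, to=A, msg='ping')): A:[ping] B:[data] C:[start] D:[ok,pong,req]
After 7 (process(C)): A:[ping] B:[data] C:[] D:[ok,pong,req]
After 8 (send(from=A, to=C, msg='hello')): A:[ping] B:[data] C:[hello] D:[ok,pong,req]
After 9 (process(C)): A:[ping] B:[data] C:[] D:[ok,pong,req]
After 10 (process(D)): A:[ping] B:[data] C:[] D:[pong,req]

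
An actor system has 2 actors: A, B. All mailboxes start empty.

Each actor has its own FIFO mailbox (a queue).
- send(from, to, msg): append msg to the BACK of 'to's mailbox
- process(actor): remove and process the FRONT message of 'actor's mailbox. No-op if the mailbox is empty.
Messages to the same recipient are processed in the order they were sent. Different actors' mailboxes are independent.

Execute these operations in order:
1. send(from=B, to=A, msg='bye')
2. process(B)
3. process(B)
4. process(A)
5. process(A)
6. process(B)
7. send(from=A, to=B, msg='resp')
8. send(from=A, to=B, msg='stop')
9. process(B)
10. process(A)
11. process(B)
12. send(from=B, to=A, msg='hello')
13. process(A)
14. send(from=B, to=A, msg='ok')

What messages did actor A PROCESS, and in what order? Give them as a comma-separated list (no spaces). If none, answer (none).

Answer: bye,hello

Derivation:
After 1 (send(from=B, to=A, msg='bye')): A:[bye] B:[]
After 2 (process(B)): A:[bye] B:[]
After 3 (process(B)): A:[bye] B:[]
After 4 (process(A)): A:[] B:[]
After 5 (process(A)): A:[] B:[]
After 6 (process(B)): A:[] B:[]
After 7 (send(from=A, to=B, msg='resp')): A:[] B:[resp]
After 8 (send(from=A, to=B, msg='stop')): A:[] B:[resp,stop]
After 9 (process(B)): A:[] B:[stop]
After 10 (process(A)): A:[] B:[stop]
After 11 (process(B)): A:[] B:[]
After 12 (send(from=B, to=A, msg='hello')): A:[hello] B:[]
After 13 (process(A)): A:[] B:[]
After 14 (send(from=B, to=A, msg='ok')): A:[ok] B:[]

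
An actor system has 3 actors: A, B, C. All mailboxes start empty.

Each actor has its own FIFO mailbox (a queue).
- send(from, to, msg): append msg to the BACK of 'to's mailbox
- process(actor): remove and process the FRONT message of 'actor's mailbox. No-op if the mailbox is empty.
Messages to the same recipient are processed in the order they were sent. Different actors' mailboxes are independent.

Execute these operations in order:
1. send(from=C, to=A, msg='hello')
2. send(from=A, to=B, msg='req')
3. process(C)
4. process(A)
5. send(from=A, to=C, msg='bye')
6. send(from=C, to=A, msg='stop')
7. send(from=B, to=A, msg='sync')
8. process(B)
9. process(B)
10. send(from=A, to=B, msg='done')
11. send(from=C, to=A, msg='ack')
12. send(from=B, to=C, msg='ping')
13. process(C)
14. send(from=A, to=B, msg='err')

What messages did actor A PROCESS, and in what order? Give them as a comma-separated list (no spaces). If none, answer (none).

After 1 (send(from=C, to=A, msg='hello')): A:[hello] B:[] C:[]
After 2 (send(from=A, to=B, msg='req')): A:[hello] B:[req] C:[]
After 3 (process(C)): A:[hello] B:[req] C:[]
After 4 (process(A)): A:[] B:[req] C:[]
After 5 (send(from=A, to=C, msg='bye')): A:[] B:[req] C:[bye]
After 6 (send(from=C, to=A, msg='stop')): A:[stop] B:[req] C:[bye]
After 7 (send(from=B, to=A, msg='sync')): A:[stop,sync] B:[req] C:[bye]
After 8 (process(B)): A:[stop,sync] B:[] C:[bye]
After 9 (process(B)): A:[stop,sync] B:[] C:[bye]
After 10 (send(from=A, to=B, msg='done')): A:[stop,sync] B:[done] C:[bye]
After 11 (send(from=C, to=A, msg='ack')): A:[stop,sync,ack] B:[done] C:[bye]
After 12 (send(from=B, to=C, msg='ping')): A:[stop,sync,ack] B:[done] C:[bye,ping]
After 13 (process(C)): A:[stop,sync,ack] B:[done] C:[ping]
After 14 (send(from=A, to=B, msg='err')): A:[stop,sync,ack] B:[done,err] C:[ping]

Answer: hello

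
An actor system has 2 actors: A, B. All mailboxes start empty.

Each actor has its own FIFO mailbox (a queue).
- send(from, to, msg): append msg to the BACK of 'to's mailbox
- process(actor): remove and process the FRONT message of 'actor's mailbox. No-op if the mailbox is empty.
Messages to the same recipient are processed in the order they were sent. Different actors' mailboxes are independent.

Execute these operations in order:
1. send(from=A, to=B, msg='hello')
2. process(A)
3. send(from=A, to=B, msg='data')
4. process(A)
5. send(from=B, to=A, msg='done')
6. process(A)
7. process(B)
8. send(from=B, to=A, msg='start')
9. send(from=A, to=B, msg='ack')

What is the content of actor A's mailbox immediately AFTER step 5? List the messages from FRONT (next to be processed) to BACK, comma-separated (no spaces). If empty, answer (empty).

After 1 (send(from=A, to=B, msg='hello')): A:[] B:[hello]
After 2 (process(A)): A:[] B:[hello]
After 3 (send(from=A, to=B, msg='data')): A:[] B:[hello,data]
After 4 (process(A)): A:[] B:[hello,data]
After 5 (send(from=B, to=A, msg='done')): A:[done] B:[hello,data]

done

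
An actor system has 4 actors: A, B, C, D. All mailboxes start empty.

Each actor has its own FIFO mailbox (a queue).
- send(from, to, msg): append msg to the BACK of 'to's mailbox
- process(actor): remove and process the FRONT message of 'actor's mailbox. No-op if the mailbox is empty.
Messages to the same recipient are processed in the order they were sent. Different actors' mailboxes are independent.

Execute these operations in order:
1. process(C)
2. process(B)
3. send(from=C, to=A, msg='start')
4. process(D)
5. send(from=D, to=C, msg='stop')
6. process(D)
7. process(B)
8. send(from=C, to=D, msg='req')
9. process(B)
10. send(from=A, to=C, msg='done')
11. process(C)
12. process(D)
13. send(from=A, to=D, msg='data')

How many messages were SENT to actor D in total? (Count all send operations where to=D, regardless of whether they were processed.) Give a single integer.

Answer: 2

Derivation:
After 1 (process(C)): A:[] B:[] C:[] D:[]
After 2 (process(B)): A:[] B:[] C:[] D:[]
After 3 (send(from=C, to=A, msg='start')): A:[start] B:[] C:[] D:[]
After 4 (process(D)): A:[start] B:[] C:[] D:[]
After 5 (send(from=D, to=C, msg='stop')): A:[start] B:[] C:[stop] D:[]
After 6 (process(D)): A:[start] B:[] C:[stop] D:[]
After 7 (process(B)): A:[start] B:[] C:[stop] D:[]
After 8 (send(from=C, to=D, msg='req')): A:[start] B:[] C:[stop] D:[req]
After 9 (process(B)): A:[start] B:[] C:[stop] D:[req]
After 10 (send(from=A, to=C, msg='done')): A:[start] B:[] C:[stop,done] D:[req]
After 11 (process(C)): A:[start] B:[] C:[done] D:[req]
After 12 (process(D)): A:[start] B:[] C:[done] D:[]
After 13 (send(from=A, to=D, msg='data')): A:[start] B:[] C:[done] D:[data]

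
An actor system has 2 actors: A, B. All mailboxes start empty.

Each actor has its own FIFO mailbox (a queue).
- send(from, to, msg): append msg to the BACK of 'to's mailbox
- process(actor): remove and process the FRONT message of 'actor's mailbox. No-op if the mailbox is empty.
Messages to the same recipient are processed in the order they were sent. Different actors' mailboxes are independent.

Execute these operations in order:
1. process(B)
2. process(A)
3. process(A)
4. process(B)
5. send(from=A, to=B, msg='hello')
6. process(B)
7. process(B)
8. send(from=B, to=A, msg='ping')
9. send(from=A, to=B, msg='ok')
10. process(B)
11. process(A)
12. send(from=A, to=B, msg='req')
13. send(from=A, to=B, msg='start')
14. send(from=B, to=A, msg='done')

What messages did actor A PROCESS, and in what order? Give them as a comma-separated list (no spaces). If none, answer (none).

Answer: ping

Derivation:
After 1 (process(B)): A:[] B:[]
After 2 (process(A)): A:[] B:[]
After 3 (process(A)): A:[] B:[]
After 4 (process(B)): A:[] B:[]
After 5 (send(from=A, to=B, msg='hello')): A:[] B:[hello]
After 6 (process(B)): A:[] B:[]
After 7 (process(B)): A:[] B:[]
After 8 (send(from=B, to=A, msg='ping')): A:[ping] B:[]
After 9 (send(from=A, to=B, msg='ok')): A:[ping] B:[ok]
After 10 (process(B)): A:[ping] B:[]
After 11 (process(A)): A:[] B:[]
After 12 (send(from=A, to=B, msg='req')): A:[] B:[req]
After 13 (send(from=A, to=B, msg='start')): A:[] B:[req,start]
After 14 (send(from=B, to=A, msg='done')): A:[done] B:[req,start]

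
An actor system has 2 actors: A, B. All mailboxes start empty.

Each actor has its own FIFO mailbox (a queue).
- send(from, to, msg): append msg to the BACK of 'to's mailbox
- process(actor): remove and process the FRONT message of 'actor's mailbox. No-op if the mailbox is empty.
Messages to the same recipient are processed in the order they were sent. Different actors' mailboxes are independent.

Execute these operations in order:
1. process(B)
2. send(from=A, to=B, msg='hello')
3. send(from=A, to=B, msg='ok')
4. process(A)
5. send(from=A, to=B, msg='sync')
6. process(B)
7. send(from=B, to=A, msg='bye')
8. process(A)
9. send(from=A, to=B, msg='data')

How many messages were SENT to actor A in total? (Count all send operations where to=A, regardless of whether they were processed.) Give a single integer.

Answer: 1

Derivation:
After 1 (process(B)): A:[] B:[]
After 2 (send(from=A, to=B, msg='hello')): A:[] B:[hello]
After 3 (send(from=A, to=B, msg='ok')): A:[] B:[hello,ok]
After 4 (process(A)): A:[] B:[hello,ok]
After 5 (send(from=A, to=B, msg='sync')): A:[] B:[hello,ok,sync]
After 6 (process(B)): A:[] B:[ok,sync]
After 7 (send(from=B, to=A, msg='bye')): A:[bye] B:[ok,sync]
After 8 (process(A)): A:[] B:[ok,sync]
After 9 (send(from=A, to=B, msg='data')): A:[] B:[ok,sync,data]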